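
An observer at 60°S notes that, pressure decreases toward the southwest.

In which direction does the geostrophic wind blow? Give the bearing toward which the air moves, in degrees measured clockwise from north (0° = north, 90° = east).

135°

The pressure-gradient force points toward the southwest (bearing 225°).
Geostrophic balance: in the Southern Hemisphere the Coriolis force deflects motion to the left, so the geostrophic wind blows 90° to the left of the pressure-gradient force (low pressure on the right).
Rotating 225° by 90° counterclockwise gives 135° — the wind blows toward the southeast.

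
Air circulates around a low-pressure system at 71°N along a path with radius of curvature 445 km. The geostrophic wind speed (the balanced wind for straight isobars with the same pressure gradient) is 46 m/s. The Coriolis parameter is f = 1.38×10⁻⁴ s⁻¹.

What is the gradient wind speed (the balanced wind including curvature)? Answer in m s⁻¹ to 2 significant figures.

Around a low, centrifugal force acts outward with Coriolis, so pressure-gradient force balances both:
(1/ρ)|∂P/∂n| = fV + V²/R  →  V² + fR·V − fR·V_g = 0
With fR = 1.38×10⁻⁴ × 445×10³ m = 61.4 m/s:
V = [−fR + √((fR)² + 4 fR V_g)]/2 = [−61.4 + √(61.4² + 4×61.4×46)]/2 = 30.7 m/s
Subgeostrophic (V < V_g = 46 m/s), as expected around a low.

31 m s⁻¹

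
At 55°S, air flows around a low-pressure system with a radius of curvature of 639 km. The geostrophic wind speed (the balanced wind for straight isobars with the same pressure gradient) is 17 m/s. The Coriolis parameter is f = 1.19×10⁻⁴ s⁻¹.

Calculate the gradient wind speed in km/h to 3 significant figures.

Around a low, centrifugal force acts outward with Coriolis, so pressure-gradient force balances both:
(1/ρ)|∂P/∂n| = fV + V²/R  →  V² + fR·V − fR·V_g = 0
With fR = 1.19×10⁻⁴ × 639×10³ m = 76.0 m/s:
V = [−fR + √((fR)² + 4 fR V_g)]/2 = [−76.0 + √(76.0² + 4×76.0×17)]/2 = 14.3 m/s
Subgeostrophic (V < V_g = 17 m/s), as expected around a low.
Converting: 14.3 m/s × 3.6 = 51.5 km/h

51.5 km/h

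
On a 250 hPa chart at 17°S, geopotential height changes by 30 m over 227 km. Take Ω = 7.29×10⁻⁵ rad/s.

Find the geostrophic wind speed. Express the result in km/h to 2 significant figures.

110 km/h

Coriolis parameter at 17°S:
f = 2Ω sin φ = 2 × 7.29×10⁻⁵ × sin 17° = 4.26×10⁻⁵ s⁻¹
Height gradient: |∂Z/∂n| = 30 m / 227000 m = 1.32×10⁻⁴
On a pressure surface, geostrophic balance gives V_g = (g/f)|∂Z/∂n|:
V_g = 9.81 × 1.32×10⁻⁴ / 4.26×10⁻⁵ = 30.4 m/s
Converting: 30.4 m/s × 3.6 = 110 km/h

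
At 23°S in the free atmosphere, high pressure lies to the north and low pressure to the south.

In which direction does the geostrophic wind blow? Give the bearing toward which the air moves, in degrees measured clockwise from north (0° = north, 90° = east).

The pressure-gradient force points toward the south (bearing 180°).
Geostrophic balance: in the Southern Hemisphere the Coriolis force deflects motion to the left, so the geostrophic wind blows 90° to the left of the pressure-gradient force (low pressure on the right).
Rotating 180° by 90° counterclockwise gives 090° — the wind blows toward the east.

090°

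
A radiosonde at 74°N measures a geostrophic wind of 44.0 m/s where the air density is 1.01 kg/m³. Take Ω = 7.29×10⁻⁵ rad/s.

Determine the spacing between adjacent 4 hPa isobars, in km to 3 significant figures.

Coriolis parameter at 74°N:
f = 2Ω sin φ = 2 × 7.29×10⁻⁵ × sin 74° = 1.40×10⁻⁴ s⁻¹
Geostrophic balance rearranged: |∂P/∂n| = f ρ V_g
|∂P/∂n| = 1.40×10⁻⁴ × 1.01 × 44.0 = 6.23×10⁻³ Pa/m
Isobar spacing: Δn = ΔP/|∂P/∂n| = 400 Pa / 6.23×10⁻³ Pa/m = 64222 m ≈ 64.2 km

64.2 km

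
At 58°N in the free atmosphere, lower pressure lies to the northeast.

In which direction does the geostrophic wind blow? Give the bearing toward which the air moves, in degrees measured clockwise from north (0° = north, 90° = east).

The pressure-gradient force points toward the northeast (bearing 045°).
Geostrophic balance: in the Northern Hemisphere the Coriolis force deflects motion to the right, so the geostrophic wind blows 90° to the right of the pressure-gradient force (low pressure on the left).
Rotating 045° by 90° clockwise gives 135° — the wind blows toward the southeast.

135°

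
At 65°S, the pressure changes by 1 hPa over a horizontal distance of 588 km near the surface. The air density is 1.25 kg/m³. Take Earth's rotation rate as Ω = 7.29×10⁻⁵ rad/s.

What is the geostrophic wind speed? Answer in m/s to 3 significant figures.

1.03 m/s

Coriolis parameter at 65°S:
f = 2Ω sin φ = 2 × 7.29×10⁻⁵ × sin 65° = 1.32×10⁻⁴ s⁻¹
Pressure gradient: |∂P/∂n| = 100 Pa / 588000 m = 1.70×10⁻⁴ Pa/m
Geostrophic balance (pressure-gradient force = Coriolis force):
V_g = (1/(fρ)) |∂P/∂n| = 1.70×10⁻⁴ / (1.32×10⁻⁴ × 1.25) = 1.03 m/s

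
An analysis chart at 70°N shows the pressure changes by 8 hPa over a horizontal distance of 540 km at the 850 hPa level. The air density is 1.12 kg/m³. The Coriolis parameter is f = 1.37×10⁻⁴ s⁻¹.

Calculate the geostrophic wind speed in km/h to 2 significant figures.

35 km/h

Pressure gradient: |∂P/∂n| = 800 Pa / 540000 m = 1.48×10⁻³ Pa/m
Geostrophic balance (pressure-gradient force = Coriolis force):
V_g = (1/(fρ)) |∂P/∂n| = 1.48×10⁻³ / (1.37×10⁻⁴ × 1.12) = 9.66 m/s
Converting: 9.66 m/s × 3.6 = 35 km/h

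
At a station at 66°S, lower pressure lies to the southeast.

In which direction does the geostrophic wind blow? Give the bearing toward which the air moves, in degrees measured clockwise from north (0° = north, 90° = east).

The pressure-gradient force points toward the southeast (bearing 135°).
Geostrophic balance: in the Southern Hemisphere the Coriolis force deflects motion to the left, so the geostrophic wind blows 90° to the left of the pressure-gradient force (low pressure on the right).
Rotating 135° by 90° counterclockwise gives 045° — the wind blows toward the northeast.

045°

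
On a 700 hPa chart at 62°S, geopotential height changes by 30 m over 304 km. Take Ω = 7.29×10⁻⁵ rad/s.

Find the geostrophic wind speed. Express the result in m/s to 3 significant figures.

7.52 m/s

Coriolis parameter at 62°S:
f = 2Ω sin φ = 2 × 7.29×10⁻⁵ × sin 62° = 1.29×10⁻⁴ s⁻¹
Height gradient: |∂Z/∂n| = 30 m / 304000 m = 9.87×10⁻⁵
On a pressure surface, geostrophic balance gives V_g = (g/f)|∂Z/∂n|:
V_g = 9.81 × 9.87×10⁻⁵ / 1.29×10⁻⁴ = 7.52 m/s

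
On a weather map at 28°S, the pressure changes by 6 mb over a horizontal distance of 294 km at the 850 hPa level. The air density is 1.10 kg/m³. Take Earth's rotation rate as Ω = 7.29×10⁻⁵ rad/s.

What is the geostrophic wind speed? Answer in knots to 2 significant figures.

Coriolis parameter at 28°S:
f = 2Ω sin φ = 2 × 7.29×10⁻⁵ × sin 28° = 6.84×10⁻⁵ s⁻¹
Pressure gradient: |∂P/∂n| = 600 Pa / 294000 m = 2.04×10⁻³ Pa/m
Geostrophic balance (pressure-gradient force = Coriolis force):
V_g = (1/(fρ)) |∂P/∂n| = 2.04×10⁻³ / (6.84×10⁻⁵ × 1.10) = 27.1 m/s
Converting: 27.1 m/s × 1.944 = 53 knots

53 knots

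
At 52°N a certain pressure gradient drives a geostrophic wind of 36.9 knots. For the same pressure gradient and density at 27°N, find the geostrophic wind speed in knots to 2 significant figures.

With the same pressure gradient and density, V_g ∝ 1/f ∝ 1/sin φ.
V₂ = V₁ · sin φ₁ / sin φ₂ = 36.9 × sin 52° / sin 27°
V₂ = 36.9 × 0.7880/0.4540 = 64 knots

64 knots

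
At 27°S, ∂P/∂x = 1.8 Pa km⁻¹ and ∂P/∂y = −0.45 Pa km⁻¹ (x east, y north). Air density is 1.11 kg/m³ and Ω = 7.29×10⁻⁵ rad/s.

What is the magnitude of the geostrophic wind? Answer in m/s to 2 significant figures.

Coriolis parameter at 27°S:
f = 2Ω sin φ = 2 × 7.29×10⁻⁵ × sin 27° = 6.62×10⁻⁵ s⁻¹
In the Southern Hemisphere f is negative: f = −6.62×10⁻⁵ s⁻¹.
Component geostrophic relations (x east, y north):
u_g = −(1/(fρ)) ∂P/∂y,  v_g = (1/(fρ)) ∂P/∂x
u_g = −(−0.45×10⁻³)/(−6.62×10⁻⁵ × 1.11) = −6.12 m/s;  v_g = (1.8×10⁻³)/(−6.62×10⁻⁵ × 1.11) = −24.5 m/s
|V_g| = √(u_g² + v_g²) = 25.3 m/s

25 m/s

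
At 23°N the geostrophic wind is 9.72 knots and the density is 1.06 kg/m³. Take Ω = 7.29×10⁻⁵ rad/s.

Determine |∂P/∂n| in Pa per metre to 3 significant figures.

Coriolis parameter at 23°N:
f = 2Ω sin φ = 2 × 7.29×10⁻⁵ × sin 23° = 5.70×10⁻⁵ s⁻¹
Wind speed in SI: 9.72 knots = 5.00 m/s
Geostrophic balance rearranged: |∂P/∂n| = f ρ V_g
|∂P/∂n| = 5.70×10⁻⁵ × 1.06 × 5.00 = 3.02×10⁻⁴ Pa/m

3.02×10⁻⁴ Pa/m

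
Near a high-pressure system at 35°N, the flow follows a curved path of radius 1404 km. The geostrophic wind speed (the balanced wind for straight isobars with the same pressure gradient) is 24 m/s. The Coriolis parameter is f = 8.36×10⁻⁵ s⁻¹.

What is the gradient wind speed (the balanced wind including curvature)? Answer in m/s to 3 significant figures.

Around a high, pressure-gradient force acts outward with centrifugal, so Coriolis balances both:
fV = (1/ρ)|∂P/∂n| + V²/R  →  V² − fR·V + fR·V_g = 0
With fR = 8.36×10⁻⁵ × 1404×10³ m = 117 m/s:
V = [fR − √((fR)² − 4 fR V_g)]/2 = [117 − √(117² − 4×117×24)]/2 = 33.6 m/s
Supergeostrophic (V > V_g = 24 m/s), as expected around a high.

33.6 m/s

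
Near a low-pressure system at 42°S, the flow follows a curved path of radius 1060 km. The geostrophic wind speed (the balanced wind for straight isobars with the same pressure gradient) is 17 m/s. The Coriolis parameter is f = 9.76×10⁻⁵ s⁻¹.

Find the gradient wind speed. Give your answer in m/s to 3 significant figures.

Around a low, centrifugal force acts outward with Coriolis, so pressure-gradient force balances both:
(1/ρ)|∂P/∂n| = fV + V²/R  →  V² + fR·V − fR·V_g = 0
With fR = 9.76×10⁻⁵ × 1060×10³ m = 103 m/s:
V = [−fR + √((fR)² + 4 fR V_g)]/2 = [−103 + √(103² + 4×103×17)]/2 = 14.9 m/s
Subgeostrophic (V < V_g = 17 m/s), as expected around a low.

14.9 m/s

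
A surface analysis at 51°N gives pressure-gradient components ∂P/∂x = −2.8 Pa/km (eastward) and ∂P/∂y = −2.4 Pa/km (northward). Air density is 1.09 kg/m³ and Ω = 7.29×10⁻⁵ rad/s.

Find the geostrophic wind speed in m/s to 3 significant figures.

29.9 m/s

Coriolis parameter at 51°N:
f = 2Ω sin φ = 2 × 7.29×10⁻⁵ × sin 51° = 1.13×10⁻⁴ s⁻¹
Component geostrophic relations (x east, y north):
u_g = −(1/(fρ)) ∂P/∂y,  v_g = (1/(fρ)) ∂P/∂x
u_g = −(−2.4×10⁻³)/(1.13×10⁻⁴ × 1.09) = 19.4 m/s;  v_g = (−2.8×10⁻³)/(1.13×10⁻⁴ × 1.09) = −22.7 m/s
|V_g| = √(u_g² + v_g²) = 29.9 m/s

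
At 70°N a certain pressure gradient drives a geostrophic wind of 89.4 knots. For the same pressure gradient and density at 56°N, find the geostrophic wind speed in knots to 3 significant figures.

With the same pressure gradient and density, V_g ∝ 1/f ∝ 1/sin φ.
V₂ = V₁ · sin φ₁ / sin φ₂ = 89.4 × sin 70° / sin 56°
V₂ = 89.4 × 0.9397/0.8290 = 101 knots

101 knots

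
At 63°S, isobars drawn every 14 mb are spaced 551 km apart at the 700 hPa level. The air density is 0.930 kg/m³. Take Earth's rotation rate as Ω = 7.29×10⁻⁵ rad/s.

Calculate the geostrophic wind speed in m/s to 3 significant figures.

Coriolis parameter at 63°S:
f = 2Ω sin φ = 2 × 7.29×10⁻⁵ × sin 63° = 1.30×10⁻⁴ s⁻¹
Pressure gradient: |∂P/∂n| = 1400 Pa / 551000 m = 2.54×10⁻³ Pa/m
Geostrophic balance (pressure-gradient force = Coriolis force):
V_g = (1/(fρ)) |∂P/∂n| = 2.54×10⁻³ / (1.30×10⁻⁴ × 0.930) = 21.0 m/s

21.0 m/s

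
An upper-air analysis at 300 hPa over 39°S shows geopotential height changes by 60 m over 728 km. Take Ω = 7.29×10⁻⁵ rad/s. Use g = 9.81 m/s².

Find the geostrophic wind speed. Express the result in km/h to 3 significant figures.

31.7 km/h

Coriolis parameter at 39°S:
f = 2Ω sin φ = 2 × 7.29×10⁻⁵ × sin 39° = 9.18×10⁻⁵ s⁻¹
Height gradient: |∂Z/∂n| = 60 m / 728000 m = 8.24×10⁻⁵
On a pressure surface, geostrophic balance gives V_g = (g/f)|∂Z/∂n|:
V_g = 9.81 × 8.24×10⁻⁵ / 9.18×10⁻⁵ = 8.81 m/s
Converting: 8.81 m/s × 3.6 = 31.7 km/h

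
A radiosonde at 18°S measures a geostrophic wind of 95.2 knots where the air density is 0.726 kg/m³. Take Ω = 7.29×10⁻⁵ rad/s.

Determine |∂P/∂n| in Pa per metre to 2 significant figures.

Coriolis parameter at 18°S:
f = 2Ω sin φ = 2 × 7.29×10⁻⁵ × sin 18° = 4.51×10⁻⁵ s⁻¹
Wind speed in SI: 95.2 knots = 49.0 m/s
Geostrophic balance rearranged: |∂P/∂n| = f ρ V_g
|∂P/∂n| = 4.51×10⁻⁵ × 0.726 × 49.0 = 1.60×10⁻³ Pa/m

1.6×10⁻³ Pa/m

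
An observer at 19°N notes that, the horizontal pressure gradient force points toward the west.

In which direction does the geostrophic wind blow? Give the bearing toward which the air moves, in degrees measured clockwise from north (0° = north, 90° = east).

The pressure-gradient force points toward the west (bearing 270°).
Geostrophic balance: in the Northern Hemisphere the Coriolis force deflects motion to the right, so the geostrophic wind blows 90° to the right of the pressure-gradient force (low pressure on the left).
Rotating 270° by 90° clockwise gives 000° — the wind blows toward the north.

000°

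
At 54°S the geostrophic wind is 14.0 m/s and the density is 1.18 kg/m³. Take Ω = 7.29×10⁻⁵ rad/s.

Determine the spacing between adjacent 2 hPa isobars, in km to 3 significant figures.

Coriolis parameter at 54°S:
f = 2Ω sin φ = 2 × 7.29×10⁻⁵ × sin 54° = 1.18×10⁻⁴ s⁻¹
Geostrophic balance rearranged: |∂P/∂n| = f ρ V_g
|∂P/∂n| = 1.18×10⁻⁴ × 1.18 × 14.0 = 1.95×10⁻³ Pa/m
Isobar spacing: Δn = ΔP/|∂P/∂n| = 200 Pa / 1.95×10⁻³ Pa/m = 102637 m ≈ 103 km

103 km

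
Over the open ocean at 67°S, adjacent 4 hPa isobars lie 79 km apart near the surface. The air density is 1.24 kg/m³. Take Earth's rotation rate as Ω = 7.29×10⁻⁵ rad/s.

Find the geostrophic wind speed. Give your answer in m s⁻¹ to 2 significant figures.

Coriolis parameter at 67°S:
f = 2Ω sin φ = 2 × 7.29×10⁻⁵ × sin 67° = 1.34×10⁻⁴ s⁻¹
Pressure gradient: |∂P/∂n| = 400 Pa / 79000 m = 5.06×10⁻³ Pa/m
Geostrophic balance (pressure-gradient force = Coriolis force):
V_g = (1/(fρ)) |∂P/∂n| = 5.06×10⁻³ / (1.34×10⁻⁴ × 1.24) = 30.4 m/s

30 m s⁻¹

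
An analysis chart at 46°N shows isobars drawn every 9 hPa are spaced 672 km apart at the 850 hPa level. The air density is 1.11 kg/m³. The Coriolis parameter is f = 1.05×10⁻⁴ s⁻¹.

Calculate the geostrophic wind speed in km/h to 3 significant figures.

Pressure gradient: |∂P/∂n| = 900 Pa / 672000 m = 1.34×10⁻³ Pa/m
Geostrophic balance (pressure-gradient force = Coriolis force):
V_g = (1/(fρ)) |∂P/∂n| = 1.34×10⁻³ / (1.05×10⁻⁴ × 1.11) = 11.5 m/s
Converting: 11.5 m/s × 3.6 = 41.4 km/h

41.4 km/h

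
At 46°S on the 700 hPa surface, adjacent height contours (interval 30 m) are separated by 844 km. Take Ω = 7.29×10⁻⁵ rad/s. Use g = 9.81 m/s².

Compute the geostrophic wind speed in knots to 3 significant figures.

6.46 knots

Coriolis parameter at 46°S:
f = 2Ω sin φ = 2 × 7.29×10⁻⁵ × sin 46° = 1.05×10⁻⁴ s⁻¹
Height gradient: |∂Z/∂n| = 30 m / 844000 m = 3.55×10⁻⁵
On a pressure surface, geostrophic balance gives V_g = (g/f)|∂Z/∂n|:
V_g = 9.81 × 3.55×10⁻⁵ / 1.05×10⁻⁴ = 3.32 m/s
Converting: 3.32 m/s × 1.944 = 6.46 knots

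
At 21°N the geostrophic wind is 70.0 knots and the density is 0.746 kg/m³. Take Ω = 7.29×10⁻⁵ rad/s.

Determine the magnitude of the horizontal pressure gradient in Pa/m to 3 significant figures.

Coriolis parameter at 21°N:
f = 2Ω sin φ = 2 × 7.29×10⁻⁵ × sin 21° = 5.23×10⁻⁵ s⁻¹
Wind speed in SI: 70.0 knots = 36.0 m/s
Geostrophic balance rearranged: |∂P/∂n| = f ρ V_g
|∂P/∂n| = 5.23×10⁻⁵ × 0.746 × 36.0 = 1.40×10⁻³ Pa/m

1.40×10⁻³ Pa/m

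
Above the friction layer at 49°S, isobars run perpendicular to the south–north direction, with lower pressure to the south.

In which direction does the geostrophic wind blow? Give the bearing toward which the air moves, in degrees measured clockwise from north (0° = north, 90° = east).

090°

The pressure-gradient force points toward the south (bearing 180°).
Geostrophic balance: in the Southern Hemisphere the Coriolis force deflects motion to the left, so the geostrophic wind blows 90° to the left of the pressure-gradient force (low pressure on the right).
Rotating 180° by 90° counterclockwise gives 090° — the wind blows toward the east.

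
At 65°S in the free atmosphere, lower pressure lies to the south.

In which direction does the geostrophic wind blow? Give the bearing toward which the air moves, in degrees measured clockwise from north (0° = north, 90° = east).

The pressure-gradient force points toward the south (bearing 180°).
Geostrophic balance: in the Southern Hemisphere the Coriolis force deflects motion to the left, so the geostrophic wind blows 90° to the left of the pressure-gradient force (low pressure on the right).
Rotating 180° by 90° counterclockwise gives 090° — the wind blows toward the east.

090°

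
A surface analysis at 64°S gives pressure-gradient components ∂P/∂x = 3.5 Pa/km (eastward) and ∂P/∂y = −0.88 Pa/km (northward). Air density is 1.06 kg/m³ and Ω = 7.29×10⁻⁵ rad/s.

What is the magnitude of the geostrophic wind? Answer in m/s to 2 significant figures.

Coriolis parameter at 64°S:
f = 2Ω sin φ = 2 × 7.29×10⁻⁵ × sin 64° = 1.31×10⁻⁴ s⁻¹
In the Southern Hemisphere f is negative: f = −1.31×10⁻⁴ s⁻¹.
Component geostrophic relations (x east, y north):
u_g = −(1/(fρ)) ∂P/∂y,  v_g = (1/(fρ)) ∂P/∂x
u_g = −(−0.88×10⁻³)/(−1.31×10⁻⁴ × 1.06) = −6.34 m/s;  v_g = (3.5×10⁻³)/(−1.31×10⁻⁴ × 1.06) = −25.2 m/s
|V_g| = √(u_g² + v_g²) = 26.0 m/s

26 m/s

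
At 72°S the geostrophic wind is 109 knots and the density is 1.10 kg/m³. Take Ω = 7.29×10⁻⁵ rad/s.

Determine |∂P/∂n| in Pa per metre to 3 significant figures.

Coriolis parameter at 72°S:
f = 2Ω sin φ = 2 × 7.29×10⁻⁵ × sin 72° = 1.39×10⁻⁴ s⁻¹
Wind speed in SI: 109 knots = 56.1 m/s
Geostrophic balance rearranged: |∂P/∂n| = f ρ V_g
|∂P/∂n| = 1.39×10⁻⁴ × 1.10 × 56.1 = 8.55×10⁻³ Pa/m

8.55×10⁻³ Pa/m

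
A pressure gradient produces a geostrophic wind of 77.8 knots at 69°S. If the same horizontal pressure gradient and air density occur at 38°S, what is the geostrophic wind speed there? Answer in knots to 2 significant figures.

With the same pressure gradient and density, V_g ∝ 1/f ∝ 1/sin φ.
V₂ = V₁ · sin φ₁ / sin φ₂ = 77.8 × sin 69° / sin 38°
V₂ = 77.8 × 0.9336/0.6157 = 120 knots

120 knots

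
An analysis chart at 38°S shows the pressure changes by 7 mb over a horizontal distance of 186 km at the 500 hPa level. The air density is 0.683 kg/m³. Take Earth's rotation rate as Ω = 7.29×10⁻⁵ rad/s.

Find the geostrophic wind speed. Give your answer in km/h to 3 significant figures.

221 km/h

Coriolis parameter at 38°S:
f = 2Ω sin φ = 2 × 7.29×10⁻⁵ × sin 38° = 8.98×10⁻⁵ s⁻¹
Pressure gradient: |∂P/∂n| = 700 Pa / 186000 m = 3.76×10⁻³ Pa/m
Geostrophic balance (pressure-gradient force = Coriolis force):
V_g = (1/(fρ)) |∂P/∂n| = 3.76×10⁻³ / (8.98×10⁻⁵ × 0.683) = 61.4 m/s
Converting: 61.4 m/s × 3.6 = 221 km/h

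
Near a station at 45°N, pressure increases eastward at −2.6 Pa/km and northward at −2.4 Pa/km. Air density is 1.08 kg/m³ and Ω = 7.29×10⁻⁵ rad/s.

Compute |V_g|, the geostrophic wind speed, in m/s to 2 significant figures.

32 m/s

Coriolis parameter at 45°N:
f = 2Ω sin φ = 2 × 7.29×10⁻⁵ × sin 45° = 1.03×10⁻⁴ s⁻¹
Component geostrophic relations (x east, y north):
u_g = −(1/(fρ)) ∂P/∂y,  v_g = (1/(fρ)) ∂P/∂x
u_g = −(−2.4×10⁻³)/(1.03×10⁻⁴ × 1.08) = 21.6 m/s;  v_g = (−2.6×10⁻³)/(1.03×10⁻⁴ × 1.08) = −23.4 m/s
|V_g| = √(u_g² + v_g²) = 31.8 m/s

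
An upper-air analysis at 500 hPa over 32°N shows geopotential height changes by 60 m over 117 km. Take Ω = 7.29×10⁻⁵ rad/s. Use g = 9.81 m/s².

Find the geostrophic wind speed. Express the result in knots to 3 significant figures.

127 knots

Coriolis parameter at 32°N:
f = 2Ω sin φ = 2 × 7.29×10⁻⁵ × sin 32° = 7.73×10⁻⁵ s⁻¹
Height gradient: |∂Z/∂n| = 60 m / 117000 m = 5.13×10⁻⁴
On a pressure surface, geostrophic balance gives V_g = (g/f)|∂Z/∂n|:
V_g = 9.81 × 5.13×10⁻⁴ / 7.73×10⁻⁵ = 65.1 m/s
Converting: 65.1 m/s × 1.944 = 127 knots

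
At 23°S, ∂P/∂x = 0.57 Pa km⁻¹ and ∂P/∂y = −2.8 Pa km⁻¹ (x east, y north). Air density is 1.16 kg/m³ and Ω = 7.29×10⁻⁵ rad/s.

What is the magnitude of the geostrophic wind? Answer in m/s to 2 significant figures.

Coriolis parameter at 23°S:
f = 2Ω sin φ = 2 × 7.29×10⁻⁵ × sin 23° = 5.70×10⁻⁵ s⁻¹
In the Southern Hemisphere f is negative: f = −5.70×10⁻⁵ s⁻¹.
Component geostrophic relations (x east, y north):
u_g = −(1/(fρ)) ∂P/∂y,  v_g = (1/(fρ)) ∂P/∂x
u_g = −(−2.8×10⁻³)/(−5.70×10⁻⁵ × 1.16) = −42.4 m/s;  v_g = (0.57×10⁻³)/(−5.70×10⁻⁵ × 1.16) = −8.63 m/s
|V_g| = √(u_g² + v_g²) = 43.2 m/s

43 m/s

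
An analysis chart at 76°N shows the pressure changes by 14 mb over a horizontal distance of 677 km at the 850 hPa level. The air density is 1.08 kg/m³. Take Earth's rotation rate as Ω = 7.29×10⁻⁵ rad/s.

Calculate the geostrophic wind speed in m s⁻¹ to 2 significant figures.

14 m s⁻¹

Coriolis parameter at 76°N:
f = 2Ω sin φ = 2 × 7.29×10⁻⁵ × sin 76° = 1.41×10⁻⁴ s⁻¹
Pressure gradient: |∂P/∂n| = 1400 Pa / 677000 m = 2.07×10⁻³ Pa/m
Geostrophic balance (pressure-gradient force = Coriolis force):
V_g = (1/(fρ)) |∂P/∂n| = 2.07×10⁻³ / (1.41×10⁻⁴ × 1.08) = 13.5 m/s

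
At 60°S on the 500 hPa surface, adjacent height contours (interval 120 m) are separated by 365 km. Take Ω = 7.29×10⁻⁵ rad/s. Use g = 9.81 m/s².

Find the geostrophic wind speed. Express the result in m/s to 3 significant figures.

25.5 m/s

Coriolis parameter at 60°S:
f = 2Ω sin φ = 2 × 7.29×10⁻⁵ × sin 60° = 1.26×10⁻⁴ s⁻¹
Height gradient: |∂Z/∂n| = 120 m / 365000 m = 3.29×10⁻⁴
On a pressure surface, geostrophic balance gives V_g = (g/f)|∂Z/∂n|:
V_g = 9.81 × 3.29×10⁻⁴ / 1.26×10⁻⁴ = 25.5 m/s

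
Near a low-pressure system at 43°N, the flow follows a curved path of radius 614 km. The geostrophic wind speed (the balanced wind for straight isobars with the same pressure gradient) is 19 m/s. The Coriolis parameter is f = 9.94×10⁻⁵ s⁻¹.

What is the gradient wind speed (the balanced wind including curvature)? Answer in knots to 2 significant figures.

Around a low, centrifugal force acts outward with Coriolis, so pressure-gradient force balances both:
(1/ρ)|∂P/∂n| = fV + V²/R  →  V² + fR·V − fR·V_g = 0
With fR = 9.94×10⁻⁵ × 614×10³ m = 61.0 m/s:
V = [−fR + √((fR)² + 4 fR V_g)]/2 = [−61.0 + √(61.0² + 4×61.0×19)]/2 = 15.2 m/s
Subgeostrophic (V < V_g = 19 m/s), as expected around a low.
Converting: 15.2 m/s × 1.944 = 30 knots

30 knots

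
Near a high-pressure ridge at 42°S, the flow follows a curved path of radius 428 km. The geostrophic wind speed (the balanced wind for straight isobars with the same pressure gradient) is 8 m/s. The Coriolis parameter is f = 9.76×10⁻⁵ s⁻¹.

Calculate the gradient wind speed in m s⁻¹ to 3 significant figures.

10.8 m s⁻¹

Around a high, pressure-gradient force acts outward with centrifugal, so Coriolis balances both:
fV = (1/ρ)|∂P/∂n| + V²/R  →  V² − fR·V + fR·V_g = 0
With fR = 9.76×10⁻⁵ × 428×10³ m = 41.8 m/s:
V = [fR − √((fR)² − 4 fR V_g)]/2 = [41.8 − √(41.8² − 4×41.8×8)]/2 = 10.8 m/s
Supergeostrophic (V > V_g = 8 m/s), as expected around a high.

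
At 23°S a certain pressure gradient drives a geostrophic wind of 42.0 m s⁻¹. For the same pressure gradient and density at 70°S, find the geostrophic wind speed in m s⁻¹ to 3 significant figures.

17.5 m s⁻¹

With the same pressure gradient and density, V_g ∝ 1/f ∝ 1/sin φ.
V₂ = V₁ · sin φ₁ / sin φ₂ = 42.0 × sin 23° / sin 70°
V₂ = 42.0 × 0.3907/0.9397 = 17.5 m s⁻¹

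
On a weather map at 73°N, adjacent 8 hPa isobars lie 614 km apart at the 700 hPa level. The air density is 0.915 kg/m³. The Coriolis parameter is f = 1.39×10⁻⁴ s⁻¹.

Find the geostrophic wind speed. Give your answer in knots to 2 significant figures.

Pressure gradient: |∂P/∂n| = 800 Pa / 614000 m = 1.30×10⁻³ Pa/m
Geostrophic balance (pressure-gradient force = Coriolis force):
V_g = (1/(fρ)) |∂P/∂n| = 1.30×10⁻³ / (1.39×10⁻⁴ × 0.915) = 10.2 m/s
Converting: 10.2 m/s × 1.944 = 20 knots

20 knots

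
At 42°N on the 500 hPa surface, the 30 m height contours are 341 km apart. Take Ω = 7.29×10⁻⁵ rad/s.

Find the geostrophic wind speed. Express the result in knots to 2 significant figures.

Coriolis parameter at 42°N:
f = 2Ω sin φ = 2 × 7.29×10⁻⁵ × sin 42° = 9.76×10⁻⁵ s⁻¹
Height gradient: |∂Z/∂n| = 30 m / 341000 m = 8.80×10⁻⁵
On a pressure surface, geostrophic balance gives V_g = (g/f)|∂Z/∂n|:
V_g = 9.81 × 8.80×10⁻⁵ / 9.76×10⁻⁵ = 8.85 m/s
Converting: 8.85 m/s × 1.944 = 17 knots

17 knots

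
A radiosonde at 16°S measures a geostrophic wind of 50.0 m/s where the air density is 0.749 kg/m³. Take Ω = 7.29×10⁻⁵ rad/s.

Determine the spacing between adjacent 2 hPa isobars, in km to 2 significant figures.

130 km

Coriolis parameter at 16°S:
f = 2Ω sin φ = 2 × 7.29×10⁻⁵ × sin 16° = 4.02×10⁻⁵ s⁻¹
Geostrophic balance rearranged: |∂P/∂n| = f ρ V_g
|∂P/∂n| = 4.02×10⁻⁵ × 0.749 × 50.0 = 1.51×10⁻³ Pa/m
Isobar spacing: Δn = ΔP/|∂P/∂n| = 200 Pa / 1.51×10⁻³ Pa/m = 132887 m ≈ 130 km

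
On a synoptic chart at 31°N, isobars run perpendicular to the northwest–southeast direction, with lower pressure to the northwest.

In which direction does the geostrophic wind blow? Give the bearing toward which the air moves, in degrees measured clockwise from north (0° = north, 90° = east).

The pressure-gradient force points toward the northwest (bearing 315°).
Geostrophic balance: in the Northern Hemisphere the Coriolis force deflects motion to the right, so the geostrophic wind blows 90° to the right of the pressure-gradient force (low pressure on the left).
Rotating 315° by 90° clockwise gives 045° — the wind blows toward the northeast.

045°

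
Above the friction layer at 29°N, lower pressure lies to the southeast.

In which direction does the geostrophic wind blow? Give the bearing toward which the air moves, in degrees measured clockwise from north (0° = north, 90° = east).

The pressure-gradient force points toward the southeast (bearing 135°).
Geostrophic balance: in the Northern Hemisphere the Coriolis force deflects motion to the right, so the geostrophic wind blows 90° to the right of the pressure-gradient force (low pressure on the left).
Rotating 135° by 90° clockwise gives 225° — the wind blows toward the southwest.

225°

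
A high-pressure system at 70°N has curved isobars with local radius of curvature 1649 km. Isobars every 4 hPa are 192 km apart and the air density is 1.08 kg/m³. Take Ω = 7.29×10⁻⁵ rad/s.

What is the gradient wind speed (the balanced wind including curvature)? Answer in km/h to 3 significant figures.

Coriolis parameter at 70°N:
f = 2Ω sin φ = 2 × 7.29×10⁻⁵ × sin 70° = 1.37×10⁻⁴ s⁻¹
Pressure gradient: |∂P/∂n| = 400 Pa / 192000 m = 2.08×10⁻³ Pa/m
Geostrophic speed: V_g = |∂P/∂n|/(fρ) = 2.08×10⁻³/(1.37×10⁻⁴ × 1.08) = 14.1 m/s
Around a high, pressure-gradient force acts outward with centrifugal, so Coriolis balances both:
fV = (1/ρ)|∂P/∂n| + V²/R  →  V² − fR·V + fR·V_g = 0
With fR = 1.37×10⁻⁴ × 1649×10³ m = 226 m/s:
V = [fR − √((fR)² − 4 fR V_g)]/2 = [226 − √(226² − 4×226×14.1)]/2 = 15.1 m/s
Supergeostrophic (V > V_g = 14.1 m/s), as expected around a high.
Converting: 15.1 m/s × 3.6 = 54.3 km/h

54.3 km/h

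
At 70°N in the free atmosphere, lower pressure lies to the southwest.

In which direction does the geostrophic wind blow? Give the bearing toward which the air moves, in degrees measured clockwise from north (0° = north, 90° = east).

The pressure-gradient force points toward the southwest (bearing 225°).
Geostrophic balance: in the Northern Hemisphere the Coriolis force deflects motion to the right, so the geostrophic wind blows 90° to the right of the pressure-gradient force (low pressure on the left).
Rotating 225° by 90° clockwise gives 315° — the wind blows toward the northwest.

315°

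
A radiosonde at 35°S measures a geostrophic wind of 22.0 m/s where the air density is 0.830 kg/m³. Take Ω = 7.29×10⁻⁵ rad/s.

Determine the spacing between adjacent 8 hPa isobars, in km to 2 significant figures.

Coriolis parameter at 35°S:
f = 2Ω sin φ = 2 × 7.29×10⁻⁵ × sin 35° = 8.36×10⁻⁵ s⁻¹
Geostrophic balance rearranged: |∂P/∂n| = f ρ V_g
|∂P/∂n| = 8.36×10⁻⁵ × 0.830 × 22.0 = 1.53×10⁻³ Pa/m
Isobar spacing: Δn = ΔP/|∂P/∂n| = 800 Pa / 1.53×10⁻³ Pa/m = 523890 m ≈ 520 km

520 km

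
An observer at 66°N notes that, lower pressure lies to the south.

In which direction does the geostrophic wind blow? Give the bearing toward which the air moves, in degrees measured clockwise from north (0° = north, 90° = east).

The pressure-gradient force points toward the south (bearing 180°).
Geostrophic balance: in the Northern Hemisphere the Coriolis force deflects motion to the right, so the geostrophic wind blows 90° to the right of the pressure-gradient force (low pressure on the left).
Rotating 180° by 90° clockwise gives 270° — the wind blows toward the west.

270°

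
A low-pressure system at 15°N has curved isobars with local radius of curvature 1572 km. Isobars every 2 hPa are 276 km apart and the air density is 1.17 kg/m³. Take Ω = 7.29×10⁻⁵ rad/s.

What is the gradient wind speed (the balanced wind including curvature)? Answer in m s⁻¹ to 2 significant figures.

Coriolis parameter at 15°N:
f = 2Ω sin φ = 2 × 7.29×10⁻⁵ × sin 15° = 3.77×10⁻⁵ s⁻¹
Pressure gradient: |∂P/∂n| = 200 Pa / 276000 m = 7.25×10⁻⁴ Pa/m
Geostrophic speed: V_g = |∂P/∂n|/(fρ) = 7.25×10⁻⁴/(3.77×10⁻⁵ × 1.17) = 16.4 m/s
Around a low, centrifugal force acts outward with Coriolis, so pressure-gradient force balances both:
(1/ρ)|∂P/∂n| = fV + V²/R  →  V² + fR·V − fR·V_g = 0
With fR = 3.77×10⁻⁵ × 1572×10³ m = 59.3 m/s:
V = [−fR + √((fR)² + 4 fR V_g)]/2 = [−59.3 + √(59.3² + 4×59.3×16.4)]/2 = 13.4 m/s
Subgeostrophic (V < V_g = 16.4 m/s), as expected around a low.

13 m s⁻¹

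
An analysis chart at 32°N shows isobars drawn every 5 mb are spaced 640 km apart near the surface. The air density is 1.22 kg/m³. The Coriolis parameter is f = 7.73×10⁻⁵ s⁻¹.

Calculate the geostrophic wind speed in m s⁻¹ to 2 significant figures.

8.3 m s⁻¹

Pressure gradient: |∂P/∂n| = 500 Pa / 640000 m = 7.81×10⁻⁴ Pa/m
Geostrophic balance (pressure-gradient force = Coriolis force):
V_g = (1/(fρ)) |∂P/∂n| = 7.81×10⁻⁴ / (7.73×10⁻⁵ × 1.22) = 8.28 m/s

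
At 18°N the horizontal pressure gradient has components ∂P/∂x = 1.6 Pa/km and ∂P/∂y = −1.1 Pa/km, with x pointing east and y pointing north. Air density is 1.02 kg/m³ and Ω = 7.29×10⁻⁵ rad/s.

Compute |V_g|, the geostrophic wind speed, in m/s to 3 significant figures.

42.3 m/s

Coriolis parameter at 18°N:
f = 2Ω sin φ = 2 × 7.29×10⁻⁵ × sin 18° = 4.51×10⁻⁵ s⁻¹
Component geostrophic relations (x east, y north):
u_g = −(1/(fρ)) ∂P/∂y,  v_g = (1/(fρ)) ∂P/∂x
u_g = −(−1.1×10⁻³)/(4.51×10⁻⁵ × 1.02) = 23.9 m/s;  v_g = (1.6×10⁻³)/(4.51×10⁻⁵ × 1.02) = 34.8 m/s
|V_g| = √(u_g² + v_g²) = 42.3 m/s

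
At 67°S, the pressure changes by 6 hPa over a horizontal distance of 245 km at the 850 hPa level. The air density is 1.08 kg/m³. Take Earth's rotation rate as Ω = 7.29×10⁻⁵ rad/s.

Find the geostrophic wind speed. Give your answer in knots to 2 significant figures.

Coriolis parameter at 67°S:
f = 2Ω sin φ = 2 × 7.29×10⁻⁵ × sin 67° = 1.34×10⁻⁴ s⁻¹
Pressure gradient: |∂P/∂n| = 600 Pa / 245000 m = 2.45×10⁻³ Pa/m
Geostrophic balance (pressure-gradient force = Coriolis force):
V_g = (1/(fρ)) |∂P/∂n| = 2.45×10⁻³ / (1.34×10⁻⁴ × 1.08) = 16.9 m/s
Converting: 16.9 m/s × 1.944 = 33 knots

33 knots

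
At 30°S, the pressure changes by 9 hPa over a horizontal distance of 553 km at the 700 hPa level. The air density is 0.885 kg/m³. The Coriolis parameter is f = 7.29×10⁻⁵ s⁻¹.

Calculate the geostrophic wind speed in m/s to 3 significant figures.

Pressure gradient: |∂P/∂n| = 900 Pa / 553000 m = 1.63×10⁻³ Pa/m
Geostrophic balance (pressure-gradient force = Coriolis force):
V_g = (1/(fρ)) |∂P/∂n| = 1.63×10⁻³ / (7.29×10⁻⁵ × 0.885) = 25.2 m/s

25.2 m/s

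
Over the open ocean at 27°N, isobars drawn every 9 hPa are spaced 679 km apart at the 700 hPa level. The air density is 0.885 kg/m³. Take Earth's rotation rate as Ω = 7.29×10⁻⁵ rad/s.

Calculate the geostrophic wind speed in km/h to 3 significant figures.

Coriolis parameter at 27°N:
f = 2Ω sin φ = 2 × 7.29×10⁻⁵ × sin 27° = 6.62×10⁻⁵ s⁻¹
Pressure gradient: |∂P/∂n| = 900 Pa / 679000 m = 1.33×10⁻³ Pa/m
Geostrophic balance (pressure-gradient force = Coriolis force):
V_g = (1/(fρ)) |∂P/∂n| = 1.33×10⁻³ / (6.62×10⁻⁵ × 0.885) = 22.6 m/s
Converting: 22.6 m/s × 3.6 = 81.5 km/h

81.5 km/h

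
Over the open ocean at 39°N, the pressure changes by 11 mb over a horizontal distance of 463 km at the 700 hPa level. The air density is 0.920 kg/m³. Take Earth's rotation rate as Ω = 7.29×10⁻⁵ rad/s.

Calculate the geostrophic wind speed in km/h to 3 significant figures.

Coriolis parameter at 39°N:
f = 2Ω sin φ = 2 × 7.29×10⁻⁵ × sin 39° = 9.18×10⁻⁵ s⁻¹
Pressure gradient: |∂P/∂n| = 1100 Pa / 463000 m = 2.38×10⁻³ Pa/m
Geostrophic balance (pressure-gradient force = Coriolis force):
V_g = (1/(fρ)) |∂P/∂n| = 2.38×10⁻³ / (9.18×10⁻⁵ × 0.920) = 28.1 m/s
Converting: 28.1 m/s × 3.6 = 101 km/h

101 km/h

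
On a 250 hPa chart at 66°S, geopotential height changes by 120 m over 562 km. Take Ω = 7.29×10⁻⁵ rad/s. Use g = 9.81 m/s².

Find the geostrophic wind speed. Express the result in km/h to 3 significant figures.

56.6 km/h

Coriolis parameter at 66°S:
f = 2Ω sin φ = 2 × 7.29×10⁻⁵ × sin 66° = 1.33×10⁻⁴ s⁻¹
Height gradient: |∂Z/∂n| = 120 m / 562000 m = 2.14×10⁻⁴
On a pressure surface, geostrophic balance gives V_g = (g/f)|∂Z/∂n|:
V_g = 9.81 × 2.14×10⁻⁴ / 1.33×10⁻⁴ = 15.7 m/s
Converting: 15.7 m/s × 3.6 = 56.6 km/h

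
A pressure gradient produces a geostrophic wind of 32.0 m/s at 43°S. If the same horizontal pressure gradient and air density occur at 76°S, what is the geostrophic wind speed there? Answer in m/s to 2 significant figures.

With the same pressure gradient and density, V_g ∝ 1/f ∝ 1/sin φ.
V₂ = V₁ · sin φ₁ / sin φ₂ = 32.0 × sin 43° / sin 76°
V₂ = 32.0 × 0.6820/0.9703 = 22 m/s

22 m/s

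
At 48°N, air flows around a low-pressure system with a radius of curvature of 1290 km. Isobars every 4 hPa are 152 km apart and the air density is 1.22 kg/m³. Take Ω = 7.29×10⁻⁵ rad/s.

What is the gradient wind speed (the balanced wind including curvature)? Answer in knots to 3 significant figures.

Coriolis parameter at 48°N:
f = 2Ω sin φ = 2 × 7.29×10⁻⁵ × sin 48° = 1.08×10⁻⁴ s⁻¹
Pressure gradient: |∂P/∂n| = 400 Pa / 152000 m = 2.63×10⁻³ Pa/m
Geostrophic speed: V_g = |∂P/∂n|/(fρ) = 2.63×10⁻³/(1.08×10⁻⁴ × 1.22) = 19.9 m/s
Around a low, centrifugal force acts outward with Coriolis, so pressure-gradient force balances both:
(1/ρ)|∂P/∂n| = fV + V²/R  →  V² + fR·V − fR·V_g = 0
With fR = 1.08×10⁻⁴ × 1290×10³ m = 140 m/s:
V = [−fR + √((fR)² + 4 fR V_g)]/2 = [−140 + √(140² + 4×140×19.9)]/2 = 17.7 m/s
Subgeostrophic (V < V_g = 19.9 m/s), as expected around a low.
Converting: 17.7 m/s × 1.944 = 34.4 knots

34.4 knots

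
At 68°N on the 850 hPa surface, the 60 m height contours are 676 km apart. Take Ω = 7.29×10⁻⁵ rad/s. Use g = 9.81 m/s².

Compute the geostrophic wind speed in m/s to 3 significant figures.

Coriolis parameter at 68°N:
f = 2Ω sin φ = 2 × 7.29×10⁻⁵ × sin 68° = 1.35×10⁻⁴ s⁻¹
Height gradient: |∂Z/∂n| = 60 m / 676000 m = 8.88×10⁻⁵
On a pressure surface, geostrophic balance gives V_g = (g/f)|∂Z/∂n|:
V_g = 9.81 × 8.88×10⁻⁵ / 1.35×10⁻⁴ = 6.44 m/s

6.44 m/s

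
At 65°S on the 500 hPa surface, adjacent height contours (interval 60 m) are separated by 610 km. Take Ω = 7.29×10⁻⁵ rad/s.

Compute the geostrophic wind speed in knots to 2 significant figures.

14 knots

Coriolis parameter at 65°S:
f = 2Ω sin φ = 2 × 7.29×10⁻⁵ × sin 65° = 1.32×10⁻⁴ s⁻¹
Height gradient: |∂Z/∂n| = 60 m / 610000 m = 9.84×10⁻⁵
On a pressure surface, geostrophic balance gives V_g = (g/f)|∂Z/∂n|:
V_g = 9.81 × 9.84×10⁻⁵ / 1.32×10⁻⁴ = 7.30 m/s
Converting: 7.30 m/s × 1.944 = 14 knots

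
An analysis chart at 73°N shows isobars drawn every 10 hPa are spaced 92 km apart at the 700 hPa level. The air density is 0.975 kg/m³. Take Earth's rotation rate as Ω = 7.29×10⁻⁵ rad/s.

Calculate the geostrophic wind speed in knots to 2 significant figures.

Coriolis parameter at 73°N:
f = 2Ω sin φ = 2 × 7.29×10⁻⁵ × sin 73° = 1.39×10⁻⁴ s⁻¹
Pressure gradient: |∂P/∂n| = 1000 Pa / 92000 m = 1.09×10⁻² Pa/m
Geostrophic balance (pressure-gradient force = Coriolis force):
V_g = (1/(fρ)) |∂P/∂n| = 1.09×10⁻² / (1.39×10⁻⁴ × 0.975) = 80.0 m/s
Converting: 80.0 m/s × 1.944 = 160 knots

160 knots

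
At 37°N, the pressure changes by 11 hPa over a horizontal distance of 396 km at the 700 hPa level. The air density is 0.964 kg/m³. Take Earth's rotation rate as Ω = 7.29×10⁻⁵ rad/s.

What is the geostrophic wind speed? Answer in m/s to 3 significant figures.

32.8 m/s

Coriolis parameter at 37°N:
f = 2Ω sin φ = 2 × 7.29×10⁻⁵ × sin 37° = 8.77×10⁻⁵ s⁻¹
Pressure gradient: |∂P/∂n| = 1100 Pa / 396000 m = 2.78×10⁻³ Pa/m
Geostrophic balance (pressure-gradient force = Coriolis force):
V_g = (1/(fρ)) |∂P/∂n| = 2.78×10⁻³ / (8.77×10⁻⁵ × 0.964) = 32.8 m/s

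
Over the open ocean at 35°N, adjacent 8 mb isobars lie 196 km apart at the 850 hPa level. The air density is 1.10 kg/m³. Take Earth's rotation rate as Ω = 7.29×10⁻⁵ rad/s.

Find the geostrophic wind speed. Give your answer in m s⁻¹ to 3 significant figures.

Coriolis parameter at 35°N:
f = 2Ω sin φ = 2 × 7.29×10⁻⁵ × sin 35° = 8.36×10⁻⁵ s⁻¹
Pressure gradient: |∂P/∂n| = 800 Pa / 196000 m = 4.08×10⁻³ Pa/m
Geostrophic balance (pressure-gradient force = Coriolis force):
V_g = (1/(fρ)) |∂P/∂n| = 4.08×10⁻³ / (8.36×10⁻⁵ × 1.10) = 44.4 m/s

44.4 m s⁻¹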